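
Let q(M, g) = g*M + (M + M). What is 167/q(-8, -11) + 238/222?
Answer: 9035/2664 ≈ 3.3915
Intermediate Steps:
q(M, g) = 2*M + M*g (q(M, g) = M*g + 2*M = 2*M + M*g)
167/q(-8, -11) + 238/222 = 167/((-8*(2 - 11))) + 238/222 = 167/((-8*(-9))) + 238*(1/222) = 167/72 + 119/111 = 9035/2664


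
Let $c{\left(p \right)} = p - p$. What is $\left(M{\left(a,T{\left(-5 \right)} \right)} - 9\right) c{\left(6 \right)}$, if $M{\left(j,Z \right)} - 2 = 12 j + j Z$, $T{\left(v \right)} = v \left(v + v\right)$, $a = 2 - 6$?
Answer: $0$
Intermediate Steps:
$c{\left(p \right)} = 0$
$a = -4$ ($a = 2 - 6 = -4$)
$T{\left(v \right)} = 2 v^{2}$ ($T{\left(v \right)} = v 2 v = 2 v^{2}$)
$M{\left(j,Z \right)} = 2 + 12 j + Z j$ ($M{\left(j,Z \right)} = 2 + \left(12 j + j Z\right) = 2 + \left(12 j + Z j\right) = 2 + 12 j + Z j$)
$\left(M{\left(a,T{\left(-5 \right)} \right)} - 9\right) c{\left(6 \right)} = \left(\left(2 + 12 \left(-4\right) + 2 \left(-5\right)^{2} \left(-4\right)\right) - 9\right) 0 = \left(\left(2 - 48 + 2 \cdot 25 \left(-4\right)\right) - 9\right) 0 = \left(\left(2 - 48 + 50 \left(-4\right)\right) - 9\right) 0 = \left(\left(2 - 48 - 200\right) - 9\right) 0 = \left(-246 - 9\right) 0 = \left(-255\right) 0 = 0$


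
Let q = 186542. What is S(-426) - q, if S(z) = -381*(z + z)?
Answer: 138070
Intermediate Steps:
S(z) = -762*z
S(-426) - q = -762*(-426) - 1*186542 = 324612 - 186542 = 138070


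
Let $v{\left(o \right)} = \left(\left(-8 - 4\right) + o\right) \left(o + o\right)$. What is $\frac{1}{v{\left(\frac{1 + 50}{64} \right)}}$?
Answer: $- \frac{2048}{36567} \approx -0.056007$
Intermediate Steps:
$v{\left(o \right)} = 2 o \left(-12 + o\right)$ ($v{\left(o \right)} = \left(-12 + o\right) 2 o = 2 o \left(-12 + o\right)$)
$\frac{1}{v{\left(\frac{1 + 50}{64} \right)}} = \frac{1}{2 \frac{1 + 50}{64} \left(-12 + \frac{1 + 50}{64}\right)} = \frac{1}{2 \cdot 51 \cdot \frac{1}{64} \left(-12 + 51 \cdot \frac{1}{64}\right)} = \frac{1}{2 \cdot \frac{51}{64} \left(-12 + \frac{51}{64}\right)} = \frac{1}{2 \cdot \frac{51}{64} \left(- \frac{717}{64}\right)} = \frac{1}{- \frac{36567}{2048}} = - \frac{2048}{36567}$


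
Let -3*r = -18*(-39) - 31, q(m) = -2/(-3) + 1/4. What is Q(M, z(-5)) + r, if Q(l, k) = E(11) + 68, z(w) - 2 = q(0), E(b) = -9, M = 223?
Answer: -494/3 ≈ -164.67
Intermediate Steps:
q(m) = 11/12 (q(m) = -2*(-⅓) + 1*(¼) = ⅔ + ¼ = 11/12)
z(w) = 35/12 (z(w) = 2 + 11/12 = 35/12)
Q(l, k) = 59 (Q(l, k) = -9 + 68 = 59)
r = -671/3 (r = -(-18*(-39) - 31)/3 = -(702 - 31)/3 = -⅓*671 = -671/3 ≈ -223.67)
Q(M, z(-5)) + r = 59 - 671/3 = -494/3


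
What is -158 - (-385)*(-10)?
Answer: -4008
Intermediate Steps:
-158 - (-385)*(-10) = -158 - 77*50 = -158 - 3850 = -4008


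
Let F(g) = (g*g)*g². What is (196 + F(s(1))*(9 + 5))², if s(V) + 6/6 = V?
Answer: 38416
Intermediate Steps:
s(V) = -1 + V
F(g) = g⁴ (F(g) = g²*g² = g⁴)
(196 + F(s(1))*(9 + 5))² = (196 + (-1 + 1)⁴*(9 + 5))² = (196 + 0⁴*14)² = (196 + 0*14)² = (196 + 0)² = 196² = 38416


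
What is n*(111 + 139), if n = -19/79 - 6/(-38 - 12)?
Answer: -2380/79 ≈ -30.127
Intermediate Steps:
n = -238/1975 (n = -19*1/79 - 6/(-50) = -19/79 - 6*(-1/50) = -19/79 + 3/25 = -238/1975 ≈ -0.12051)
n*(111 + 139) = -238*(111 + 139)/1975 = -238/1975*250 = -2380/79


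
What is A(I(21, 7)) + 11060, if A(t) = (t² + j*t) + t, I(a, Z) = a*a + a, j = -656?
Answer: -78106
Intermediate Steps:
I(a, Z) = a + a² (I(a, Z) = a² + a = a + a²)
A(t) = t² - 655*t (A(t) = (t² - 656*t) + t = t² - 655*t)
A(I(21, 7)) + 11060 = (21*(1 + 21))*(-655 + 21*(1 + 21)) + 11060 = (21*22)*(-655 + 21*22) + 11060 = 462*(-655 + 462) + 11060 = 462*(-193) + 11060 = -89166 + 11060 = -78106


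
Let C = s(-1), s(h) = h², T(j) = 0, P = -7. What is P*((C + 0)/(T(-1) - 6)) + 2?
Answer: 19/6 ≈ 3.1667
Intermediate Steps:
C = 1 (C = (-1)² = 1)
P*((C + 0)/(T(-1) - 6)) + 2 = -7*(1 + 0)/(0 - 6) + 2 = -7/(-6) + 2 = -7*(-1)/6 + 2 = -7*(-⅙) + 2 = 7/6 + 2 = 19/6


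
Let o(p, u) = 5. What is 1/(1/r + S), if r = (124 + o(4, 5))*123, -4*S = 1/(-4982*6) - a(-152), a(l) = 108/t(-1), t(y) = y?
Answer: -632395152/17074623959 ≈ -0.037037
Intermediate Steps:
a(l) = -108 (a(l) = 108/(-1) = 108*(-1) = -108)
S = -3228335/119568 (S = -(1/(-4982*6) - 1*(-108))/4 = -(1/(-29892) + 108)/4 = -(-1/29892 + 108)/4 = -1/4*3228335/29892 = -3228335/119568 ≈ -27.000)
r = 15867 (r = (124 + 5)*123 = 129*123 = 15867)
1/(1/r + S) = 1/(1/15867 - 3228335/119568) = 1/(-17074623959/632395152) = -632395152/17074623959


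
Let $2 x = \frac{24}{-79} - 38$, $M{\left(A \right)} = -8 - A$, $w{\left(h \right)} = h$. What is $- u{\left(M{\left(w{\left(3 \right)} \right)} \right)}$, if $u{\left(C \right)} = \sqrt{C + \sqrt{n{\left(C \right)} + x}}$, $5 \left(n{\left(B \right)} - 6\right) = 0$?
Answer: $- \frac{\sqrt{-68651 + 79 i \sqrt{82081}}}{79} \approx -0.53963 - 3.3602 i$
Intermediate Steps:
$n{\left(B \right)} = 6$ ($n{\left(B \right)} = 6 + \frac{1}{5} \cdot 0 = 6 + 0 = 6$)
$x = - \frac{1513}{79}$ ($x = \frac{\frac{24}{-79} - 38}{2} = \frac{24 \left(- \frac{1}{79}\right) - 38}{2} = \frac{- \frac{24}{79} - 38}{2} = \frac{1}{2} \left(- \frac{3026}{79}\right) = - \frac{1513}{79} \approx -19.152$)
$u{\left(C \right)} = \sqrt{C + \frac{i \sqrt{82081}}{79}}$ ($u{\left(C \right)} = \sqrt{C + \sqrt{6 - \frac{1513}{79}}} = \sqrt{C + \sqrt{- \frac{1039}{79}}} = \sqrt{C + \frac{i \sqrt{82081}}{79}}$)
$- u{\left(M{\left(w{\left(3 \right)} \right)} \right)} = - \frac{\sqrt{6241 \left(-8 - 3\right) + 79 i \sqrt{82081}}}{79} = - \frac{\sqrt{6241 \left(-11\right) + 79 i \sqrt{82081}}}{79} = - \frac{\sqrt{-68651 + 79 i \sqrt{82081}}}{79}$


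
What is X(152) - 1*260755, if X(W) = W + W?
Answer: -260451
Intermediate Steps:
X(W) = 2*W
X(152) - 1*260755 = 2*152 - 1*260755 = 304 - 260755 = -260451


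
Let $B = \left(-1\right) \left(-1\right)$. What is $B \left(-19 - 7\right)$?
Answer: $-26$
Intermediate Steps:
$B = 1$
$B \left(-19 - 7\right) = 1 \left(-19 - 7\right) = 1 \left(-26\right) = -26$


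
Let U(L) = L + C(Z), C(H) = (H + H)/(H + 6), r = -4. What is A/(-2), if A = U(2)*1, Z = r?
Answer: 1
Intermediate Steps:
Z = -4
C(H) = 2*H/(6 + H) (C(H) = (2*H)/(6 + H) = 2*H/(6 + H))
U(L) = -4 + L (U(L) = L + 2*(-4)/(6 - 4) = L + 2*(-4)/2 = L + 2*(-4)*(1/2) = L - 4 = -4 + L)
A = -2 (A = (-4 + 2)*1 = -2*1 = -2)
A/(-2) = -2/(-2) = -1/2*(-2) = 1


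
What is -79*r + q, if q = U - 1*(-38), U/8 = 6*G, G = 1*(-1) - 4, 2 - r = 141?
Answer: 10779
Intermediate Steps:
r = -139 (r = 2 - 1*141 = 2 - 141 = -139)
G = -5 (G = -1 - 4 = -5)
U = -240 (U = 8*(6*(-5)) = 8*(-30) = -240)
q = -202 (q = -240 - 1*(-38) = -240 + 38 = -202)
-79*r + q = -79*(-139) - 202 = 10981 - 202 = 10779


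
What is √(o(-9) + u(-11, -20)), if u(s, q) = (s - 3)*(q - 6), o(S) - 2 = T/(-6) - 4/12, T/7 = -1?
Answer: √13206/6 ≈ 19.153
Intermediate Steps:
T = -7 (T = 7*(-1) = -7)
o(S) = 17/6 (o(S) = 2 + (-7/(-6) - 4/12) = 2 + (-7*(-⅙) - 4*1/12) = 2 + (7/6 - ⅓) = 2 + ⅚ = 17/6)
u(s, q) = (-6 + q)*(-3 + s) (u(s, q) = (-3 + s)*(-6 + q) = (-6 + q)*(-3 + s))
√(o(-9) + u(-11, -20)) = √(17/6 + (18 - 6*(-11) - 3*(-20) - 20*(-11))) = √(17/6 + (18 + 66 + 60 + 220)) = √(17/6 + 364) = √(2201/6) = √13206/6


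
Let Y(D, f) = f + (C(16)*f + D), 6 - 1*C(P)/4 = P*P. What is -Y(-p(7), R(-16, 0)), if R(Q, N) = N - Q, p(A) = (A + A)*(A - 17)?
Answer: 15844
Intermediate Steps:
C(P) = 24 - 4*P² (C(P) = 24 - 4*P*P = 24 - 4*P²)
p(A) = 2*A*(-17 + A) (p(A) = (2*A)*(-17 + A) = 2*A*(-17 + A))
Y(D, f) = D - 999*f (Y(D, f) = f + ((24 - 4*16²)*f + D) = f + ((24 - 4*256)*f + D) = f + ((24 - 1024)*f + D) = f + (-1000*f + D) = f + (D - 1000*f) = D - 999*f)
-Y(-p(7), R(-16, 0)) = -(-2*7*(-17 + 7) - 999*(0 - 1*(-16))) = -(-2*7*(-10) - 999*(0 + 16)) = -(-1*(-140) - 999*16) = -(140 - 15984) = -1*(-15844) = 15844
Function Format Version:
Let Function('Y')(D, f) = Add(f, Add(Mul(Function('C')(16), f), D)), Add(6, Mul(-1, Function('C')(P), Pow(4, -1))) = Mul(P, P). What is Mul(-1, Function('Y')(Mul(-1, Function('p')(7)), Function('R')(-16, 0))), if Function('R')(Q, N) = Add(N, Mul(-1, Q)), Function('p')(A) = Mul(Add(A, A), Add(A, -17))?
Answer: 15844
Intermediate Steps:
Function('C')(P) = Add(24, Mul(-4, Pow(P, 2))) (Function('C')(P) = Add(24, Mul(-4, Mul(P, P))) = Add(24, Mul(-4, Pow(P, 2))))
Function('p')(A) = Mul(2, A, Add(-17, A)) (Function('p')(A) = Mul(Mul(2, A), Add(-17, A)) = Mul(2, A, Add(-17, A)))
Function('Y')(D, f) = Add(D, Mul(-999, f)) (Function('Y')(D, f) = Add(f, Add(Mul(Add(24, Mul(-4, Pow(16, 2))), f), D)) = Add(f, Add(Mul(Add(24, Mul(-4, 256)), f), D)) = Add(f, Add(Mul(Add(24, -1024), f), D)) = Add(f, Add(Mul(-1000, f), D)) = Add(f, Add(D, Mul(-1000, f))) = Add(D, Mul(-999, f)))
Mul(-1, Function('Y')(Mul(-1, Function('p')(7)), Function('R')(-16, 0))) = Mul(-1, Add(Mul(-1, Mul(2, 7, Add(-17, 7))), Mul(-999, Add(0, Mul(-1, -16))))) = Mul(-1, Add(Mul(-1, Mul(2, 7, -10)), Mul(-999, Add(0, 16)))) = Mul(-1, Add(Mul(-1, -140), Mul(-999, 16))) = Mul(-1, Add(140, -15984)) = Mul(-1, -15844) = 15844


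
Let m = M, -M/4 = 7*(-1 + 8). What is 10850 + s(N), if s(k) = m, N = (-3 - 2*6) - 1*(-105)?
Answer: 10654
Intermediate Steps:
N = 90 (N = (-3 - 12) + 105 = -15 + 105 = 90)
M = -196 (M = -28*(-1 + 8) = -28*7 = -4*49 = -196)
m = -196
s(k) = -196
10850 + s(N) = 10850 - 196 = 10654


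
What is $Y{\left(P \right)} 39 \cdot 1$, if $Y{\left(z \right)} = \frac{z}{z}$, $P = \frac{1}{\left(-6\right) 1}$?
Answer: $39$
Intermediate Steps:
$P = - \frac{1}{6}$ ($P = \left(- \frac{1}{6}\right) 1 = - \frac{1}{6} \approx -0.16667$)
$Y{\left(z \right)} = 1$
$Y{\left(P \right)} 39 \cdot 1 = 1 \cdot 39 \cdot 1 = 39 \cdot 1 = 39$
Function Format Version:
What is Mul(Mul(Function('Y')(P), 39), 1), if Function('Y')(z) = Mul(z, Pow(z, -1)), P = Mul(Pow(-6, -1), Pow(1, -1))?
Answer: 39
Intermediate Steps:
P = Rational(-1, 6) (P = Mul(Rational(-1, 6), 1) = Rational(-1, 6) ≈ -0.16667)
Function('Y')(z) = 1
Mul(Mul(Function('Y')(P), 39), 1) = Mul(Mul(1, 39), 1) = Mul(39, 1) = 39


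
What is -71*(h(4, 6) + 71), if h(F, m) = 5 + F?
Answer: -5680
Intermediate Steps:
-71*(h(4, 6) + 71) = -71*((5 + 4) + 71) = -71*(9 + 71) = -71*80 = -5680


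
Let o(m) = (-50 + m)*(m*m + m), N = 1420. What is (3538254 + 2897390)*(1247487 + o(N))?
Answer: 17798808893456228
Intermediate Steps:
o(m) = (-50 + m)*(m + m**2) (o(m) = (-50 + m)*(m**2 + m) = (-50 + m)*(m + m**2))
(3538254 + 2897390)*(1247487 + o(N)) = (3538254 + 2897390)*(1247487 + 1420*(-50 + 1420**2 - 49*1420)) = 6435644*(1247487 + 1420*(-50 + 2016400 - 69580)) = 6435644*(1247487 + 1420*1946770) = 6435644*(1247487 + 2764413400) = 6435644*2765660887 = 17798808893456228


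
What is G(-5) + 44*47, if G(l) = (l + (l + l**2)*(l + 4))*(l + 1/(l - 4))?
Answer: 19762/9 ≈ 2195.8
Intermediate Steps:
G(l) = (l + 1/(-4 + l))*(l + (4 + l)*(l + l**2)) (G(l) = (l + (l + l**2)*(4 + l))*(l + 1/(-4 + l)) = (l + (4 + l)*(l + l**2))*(l + 1/(-4 + l)) = (l + 1/(-4 + l))*(l + (4 + l)*(l + l**2)))
G(-5) + 44*47 = -5*(5 + (-5)**3 + (-5)**4 - 15*(-5) - 14*(-5)**2)/(-4 - 5) + 44*47 = -5*(5 - 125 + 625 + 75 - 14*25)/(-9) + 2068 = -5*(-1/9)*(5 - 125 + 625 + 75 - 350) + 2068 = -5*(-1/9)*230 + 2068 = 1150/9 + 2068 = 19762/9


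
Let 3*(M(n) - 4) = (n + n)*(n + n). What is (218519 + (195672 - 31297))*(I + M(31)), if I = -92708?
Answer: -105015571592/3 ≈ -3.5005e+10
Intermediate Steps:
M(n) = 4 + 4*n²/3 (M(n) = 4 + ((n + n)*(n + n))/3 = 4 + ((2*n)*(2*n))/3 = 4 + (4*n²)/3 = 4 + 4*n²/3)
(218519 + (195672 - 31297))*(I + M(31)) = (218519 + (195672 - 31297))*(-92708 + (4 + (4/3)*31²)) = (218519 + 164375)*(-92708 + (4 + (4/3)*961)) = 382894*(-92708 + (4 + 3844/3)) = 382894*(-92708 + 3856/3) = 382894*(-274268/3) = -105015571592/3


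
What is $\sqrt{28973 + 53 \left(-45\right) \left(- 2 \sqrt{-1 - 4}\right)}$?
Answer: $\sqrt{28973 + 4770 i \sqrt{5}} \approx 172.98 + 30.83 i$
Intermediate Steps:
$\sqrt{28973 + 53 \left(-45\right) \left(- 2 \sqrt{-1 - 4}\right)} = \sqrt{28973 - 2385 \left(- 2 \sqrt{-5}\right)} = \sqrt{28973 - 2385 \left(- 2 i \sqrt{5}\right)} = \sqrt{28973 + 4770 i \sqrt{5}}$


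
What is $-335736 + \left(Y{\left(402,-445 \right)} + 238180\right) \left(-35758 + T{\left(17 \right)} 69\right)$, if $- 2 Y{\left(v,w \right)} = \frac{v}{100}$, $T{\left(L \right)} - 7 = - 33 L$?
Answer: $- \frac{440542403704}{25} \approx -1.7622 \cdot 10^{10}$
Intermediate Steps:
$T{\left(L \right)} = 7 - 33 L$
$Y{\left(v,w \right)} = - \frac{v}{200}$ ($Y{\left(v,w \right)} = - \frac{v \frac{1}{100}}{2} = - \frac{\frac{1}{100} v}{2} = - \frac{v}{200}$)
$-335736 + \left(Y{\left(402,-445 \right)} + 238180\right) \left(-35758 + T{\left(17 \right)} 69\right) = -335736 + \left(\left(- \frac{1}{200}\right) 402 + 238180\right) \left(-35758 + \left(7 - 561\right) 69\right) = -335736 + \left(- \frac{201}{100} + 238180\right) \left(-35758 + \left(7 - 561\right) 69\right) = -335736 + \frac{23817799 \left(-35758 - 38226\right)}{100} = -335736 + \frac{23817799}{100} \left(-73984\right) = -335736 - \frac{440534010304}{25} = - \frac{440542403704}{25}$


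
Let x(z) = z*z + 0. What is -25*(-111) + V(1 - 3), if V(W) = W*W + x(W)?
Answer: 2783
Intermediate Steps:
x(z) = z**2 (x(z) = z**2 + 0 = z**2)
V(W) = 2*W**2 (V(W) = W*W + W**2 = W**2 + W**2 = 2*W**2)
-25*(-111) + V(1 - 3) = -25*(-111) + 2*(1 - 3)**2 = 2775 + 2*(-2)**2 = 2775 + 2*4 = 2775 + 8 = 2783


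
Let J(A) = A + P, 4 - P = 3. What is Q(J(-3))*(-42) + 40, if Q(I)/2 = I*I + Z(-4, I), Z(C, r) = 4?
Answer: -632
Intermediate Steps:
P = 1 (P = 4 - 1*3 = 4 - 3 = 1)
J(A) = 1 + A (J(A) = A + 1 = 1 + A)
Q(I) = 8 + 2*I**2 (Q(I) = 2*(I*I + 4) = 2*(I**2 + 4) = 2*(4 + I**2) = 8 + 2*I**2)
Q(J(-3))*(-42) + 40 = (8 + 2*(1 - 3)**2)*(-42) + 40 = (8 + 2*(-2)**2)*(-42) + 40 = (8 + 2*4)*(-42) + 40 = (8 + 8)*(-42) + 40 = 16*(-42) + 40 = -672 + 40 = -632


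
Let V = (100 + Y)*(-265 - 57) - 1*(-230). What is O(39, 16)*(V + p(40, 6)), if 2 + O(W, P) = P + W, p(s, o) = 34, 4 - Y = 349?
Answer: 4195162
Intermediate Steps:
Y = -345 (Y = 4 - 1*349 = 4 - 349 = -345)
O(W, P) = -2 + P + W (O(W, P) = -2 + (P + W) = -2 + P + W)
V = 79120 (V = (100 - 345)*(-265 - 57) - 1*(-230) = -245*(-322) + 230 = 78890 + 230 = 79120)
O(39, 16)*(V + p(40, 6)) = (-2 + 16 + 39)*(79120 + 34) = 53*79154 = 4195162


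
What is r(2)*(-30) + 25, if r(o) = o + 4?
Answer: -155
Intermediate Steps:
r(o) = 4 + o
r(2)*(-30) + 25 = (4 + 2)*(-30) + 25 = 6*(-30) + 25 = -180 + 25 = -155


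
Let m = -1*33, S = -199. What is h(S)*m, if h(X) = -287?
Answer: 9471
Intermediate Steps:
m = -33
h(S)*m = -287*(-33) = 9471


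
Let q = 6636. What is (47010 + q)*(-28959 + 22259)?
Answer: -359428200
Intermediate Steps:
(47010 + q)*(-28959 + 22259) = (47010 + 6636)*(-28959 + 22259) = 53646*(-6700) = -359428200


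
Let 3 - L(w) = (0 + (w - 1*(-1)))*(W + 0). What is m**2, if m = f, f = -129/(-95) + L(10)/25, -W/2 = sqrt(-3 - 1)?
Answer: -206092/225625 + 61776*I/11875 ≈ -0.91343 + 5.2022*I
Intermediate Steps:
W = -4*I (W = -2*sqrt(-3 - 1) = -4*I ≈ -4.0*I)
L(w) = 3 + 4*I*(1 + w) (L(w) = 3 - (0 + (w - 1*(-1)))*(-4*I + 0) = 3 - (0 + (w + 1))*(-4*I) = 3 - (0 + (1 + w))*(-4*I) = 3 - (1 + w)*(-4*I) = 3 - (-4)*I*(1 + w) = 3 + 4*I*(1 + w))
f = 702/475 + 44*I/25 (f = -129/(-95) + (3 + 4*I + 4*I*10)/25 = -129*(-1/95) + (3 + 4*I + 40*I)*(1/25) = 129/95 + (3 + 44*I)*(1/25) = 129/95 + (3/25 + 44*I/25) = 702/475 + 44*I/25 ≈ 1.4779 + 1.76*I)
m = 702/475 + 44*I/25 ≈ 1.4779 + 1.76*I
m**2 = (702/475 + 44*I/25)**2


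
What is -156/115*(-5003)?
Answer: 780468/115 ≈ 6786.7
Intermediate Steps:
-156/115*(-5003) = 780468/115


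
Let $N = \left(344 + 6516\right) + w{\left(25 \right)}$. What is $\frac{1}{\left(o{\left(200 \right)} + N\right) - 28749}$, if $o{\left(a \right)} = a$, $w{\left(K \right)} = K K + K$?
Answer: $- \frac{1}{21039} \approx -4.7531 \cdot 10^{-5}$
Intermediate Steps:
$w{\left(K \right)} = K + K^{2}$ ($w{\left(K \right)} = K^{2} + K = K + K^{2}$)
$N = 7510$ ($N = \left(344 + 6516\right) + 25 \left(1 + 25\right) = 6860 + 25 \cdot 26 = 6860 + 650 = 7510$)
$\frac{1}{\left(o{\left(200 \right)} + N\right) - 28749} = \frac{1}{\left(200 + 7510\right) - 28749} = \frac{1}{7710 - 28749} = \frac{1}{-21039} = - \frac{1}{21039}$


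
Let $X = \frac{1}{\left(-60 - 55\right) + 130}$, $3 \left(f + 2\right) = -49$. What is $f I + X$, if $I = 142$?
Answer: $- \frac{39049}{15} \approx -2603.3$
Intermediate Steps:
$f = - \frac{55}{3}$ ($f = -2 + \frac{1}{3} \left(-49\right) = -2 - \frac{49}{3} = - \frac{55}{3} \approx -18.333$)
$X = \frac{1}{15}$ ($X = \frac{1}{-115 + 130} = \frac{1}{15} \approx 0.066667$)
$f I + X = \left(- \frac{55}{3}\right) 142 + \frac{1}{15} = - \frac{7810}{3} + \frac{1}{15} = - \frac{39049}{15}$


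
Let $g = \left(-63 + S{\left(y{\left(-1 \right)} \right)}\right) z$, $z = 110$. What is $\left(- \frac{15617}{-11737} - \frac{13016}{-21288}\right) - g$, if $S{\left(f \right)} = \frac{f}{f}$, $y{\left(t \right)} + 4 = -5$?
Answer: $\frac{2196535708}{321981} \approx 6821.9$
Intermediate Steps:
$y{\left(t \right)} = -9$ ($y{\left(t \right)} = -4 - 5 = -9$)
$S{\left(f \right)} = 1$
$g = -6820$ ($g = \left(-63 + 1\right) 110 = \left(-62\right) 110 = -6820$)
$\left(- \frac{15617}{-11737} - \frac{13016}{-21288}\right) - g = \left(- \frac{15617}{-11737} - \frac{13016}{-21288}\right) - -6820 = \left(\left(-15617\right) \left(- \frac{1}{11737}\right) - - \frac{1627}{2661}\right) + 6820 = \left(\frac{161}{121} + \frac{1627}{2661}\right) + 6820 = \frac{625288}{321981} + 6820 = \frac{2196535708}{321981}$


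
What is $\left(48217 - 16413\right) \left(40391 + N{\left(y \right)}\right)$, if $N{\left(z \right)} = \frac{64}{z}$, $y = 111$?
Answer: $\frac{142592120860}{111} \approx 1.2846 \cdot 10^{9}$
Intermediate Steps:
$\left(48217 - 16413\right) \left(40391 + N{\left(y \right)}\right) = \left(48217 - 16413\right) \left(40391 + \frac{64}{111}\right) = 31804 \left(40391 + 64 \cdot \frac{1}{111}\right) = 31804 \left(40391 + \frac{64}{111}\right) = 31804 \cdot \frac{4483465}{111} = \frac{142592120860}{111}$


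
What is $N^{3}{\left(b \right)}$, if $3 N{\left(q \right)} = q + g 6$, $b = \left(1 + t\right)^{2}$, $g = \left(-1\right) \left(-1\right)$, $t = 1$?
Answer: $\frac{1000}{27} \approx 37.037$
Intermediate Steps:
$g = 1$
$b = 4$ ($b = \left(1 + 1\right)^{2} = 2^{2} = 4$)
$N{\left(q \right)} = 2 + \frac{q}{3}$ ($N{\left(q \right)} = \frac{q + 1 \cdot 6}{3} = \frac{q + 6}{3} = \frac{6 + q}{3} = 2 + \frac{q}{3}$)
$N^{3}{\left(b \right)} = \left(2 + \frac{1}{3} \cdot 4\right)^{3} = \left(2 + \frac{4}{3}\right)^{3} = \left(\frac{10}{3}\right)^{3} = \frac{1000}{27}$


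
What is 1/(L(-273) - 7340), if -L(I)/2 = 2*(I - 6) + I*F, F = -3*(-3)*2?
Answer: 1/3604 ≈ 0.00027747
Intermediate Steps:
F = 18 (F = 9*2 = 18)
L(I) = 24 - 40*I (L(I) = -2*(2*(I - 6) + I*18) = -2*(2*(-6 + I) + 18*I) = -2*((-12 + 2*I) + 18*I) = -2*(-12 + 20*I) = 24 - 40*I)
1/(L(-273) - 7340) = 1/((24 - 40*(-273)) - 7340) = 1/((24 + 10920) - 7340) = 1/(10944 - 7340) = 1/3604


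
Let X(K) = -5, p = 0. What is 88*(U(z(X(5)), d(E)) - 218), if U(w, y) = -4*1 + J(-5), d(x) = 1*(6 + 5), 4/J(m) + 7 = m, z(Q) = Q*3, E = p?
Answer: -58696/3 ≈ -19565.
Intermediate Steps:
E = 0
z(Q) = 3*Q
J(m) = 4/(-7 + m)
d(x) = 11 (d(x) = 1*11 = 11)
U(w, y) = -13/3 (U(w, y) = -4*1 + 4/(-7 - 5) = -4 + 4/(-12) = -4 + 4*(-1/12) = -4 - ⅓ = -13/3)
88*(U(z(X(5)), d(E)) - 218) = 88*(-13/3 - 218) = 88*(-667/3) = -58696/3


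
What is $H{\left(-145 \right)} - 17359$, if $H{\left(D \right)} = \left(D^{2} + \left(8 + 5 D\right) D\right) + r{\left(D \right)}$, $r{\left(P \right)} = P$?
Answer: $107486$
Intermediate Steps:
$H{\left(D \right)} = D + D^{2} + D \left(8 + 5 D\right)$ ($H{\left(D \right)} = \left(D^{2} + \left(8 + 5 D\right) D\right) + D = \left(D^{2} + D \left(8 + 5 D\right)\right) + D = D + D^{2} + D \left(8 + 5 D\right)$)
$H{\left(-145 \right)} - 17359 = 3 \left(-145\right) \left(3 + 2 \left(-145\right)\right) - 17359 = 3 \left(-145\right) \left(3 - 290\right) - 17359 = 3 \left(-145\right) \left(-287\right) - 17359 = 124845 - 17359 = 107486$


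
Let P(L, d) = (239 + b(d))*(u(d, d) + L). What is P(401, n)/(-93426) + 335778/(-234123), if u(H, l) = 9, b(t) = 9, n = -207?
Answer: -9196003678/3645529233 ≈ -2.5225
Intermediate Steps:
P(L, d) = 2232 + 248*L (P(L, d) = (239 + 9)*(9 + L) = 248*(9 + L) = 2232 + 248*L)
P(401, n)/(-93426) + 335778/(-234123) = (2232 + 248*401)/(-93426) + 335778/(-234123) = (2232 + 99448)*(-1/93426) + 335778*(-1/234123) = 101680*(-1/93426) - 111926/78041 = -50840/46713 - 111926/78041 = -9196003678/3645529233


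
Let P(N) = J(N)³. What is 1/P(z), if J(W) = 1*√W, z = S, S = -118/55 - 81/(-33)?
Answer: 55*√935/289 ≈ 5.8193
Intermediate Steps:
S = 17/55 (S = -118*1/55 - 81*(-1/33) = -118/55 + 27/11 = 17/55 ≈ 0.30909)
z = 17/55 ≈ 0.30909
J(W) = √W
P(N) = N^(3/2) (P(N) = (√N)³ = N^(3/2))
1/P(z) = 1/((17/55)^(3/2)) = 1/(17*√935/3025) = 55*√935/289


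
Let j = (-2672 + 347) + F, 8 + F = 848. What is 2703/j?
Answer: -901/495 ≈ -1.8202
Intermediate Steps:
F = 840 (F = -8 + 848 = 840)
j = -1485 (j = (-2672 + 347) + 840 = -2325 + 840 = -1485)
2703/j = 2703/(-1485) = 2703*(-1/1485) = -901/495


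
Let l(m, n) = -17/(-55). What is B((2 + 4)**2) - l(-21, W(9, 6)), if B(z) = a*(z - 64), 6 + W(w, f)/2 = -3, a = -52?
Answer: 80063/55 ≈ 1455.7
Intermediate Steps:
W(w, f) = -18 (W(w, f) = -12 + 2*(-3) = -12 - 6 = -18)
l(m, n) = 17/55 (l(m, n) = -17*(-1/55) = 17/55)
B(z) = 3328 - 52*z (B(z) = -52*(z - 64) = -52*(-64 + z) = 3328 - 52*z)
B((2 + 4)**2) - l(-21, W(9, 6)) = (3328 - 52*(2 + 4)**2) - 1*17/55 = (3328 - 52*6**2) - 17/55 = (3328 - 52*36) - 17/55 = (3328 - 1872) - 17/55 = 1456 - 17/55 = 80063/55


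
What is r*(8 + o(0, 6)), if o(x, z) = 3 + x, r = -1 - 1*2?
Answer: -33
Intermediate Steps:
r = -3 (r = -1 - 2 = -3)
r*(8 + o(0, 6)) = -3*(8 + (3 + 0)) = -3*(8 + 3) = -3*11 = -33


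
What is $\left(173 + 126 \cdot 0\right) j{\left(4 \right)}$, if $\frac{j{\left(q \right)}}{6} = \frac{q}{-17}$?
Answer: $- \frac{4152}{17} \approx -244.24$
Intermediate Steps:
$j{\left(q \right)} = - \frac{6 q}{17}$ ($j{\left(q \right)} = 6 \frac{q}{-17} = 6 q \left(- \frac{1}{17}\right) = 6 \left(- \frac{q}{17}\right) = - \frac{6 q}{17}$)
$\left(173 + 126 \cdot 0\right) j{\left(4 \right)} = \left(173 + 126 \cdot 0\right) \left(\left(- \frac{6}{17}\right) 4\right) = \left(173 + 0\right) \left(- \frac{24}{17}\right) = 173 \left(- \frac{24}{17}\right) = - \frac{4152}{17}$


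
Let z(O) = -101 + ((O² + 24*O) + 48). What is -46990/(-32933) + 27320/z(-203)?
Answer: 651178680/298735243 ≈ 2.1798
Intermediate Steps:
z(O) = -53 + O² + 24*O (z(O) = -101 + (48 + O² + 24*O) = -53 + O² + 24*O)
-46990/(-32933) + 27320/z(-203) = -46990/(-32933) + 27320/(-53 + (-203)² + 24*(-203)) = -46990*(-1/32933) + 27320/(-53 + 41209 - 4872) = 46990/32933 + 27320/36284 = 46990/32933 + 27320*(1/36284) = 46990/32933 + 6830/9071 = 651178680/298735243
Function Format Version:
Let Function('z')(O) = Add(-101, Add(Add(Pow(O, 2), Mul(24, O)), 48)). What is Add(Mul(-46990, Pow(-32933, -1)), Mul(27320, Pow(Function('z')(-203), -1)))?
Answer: Rational(651178680, 298735243) ≈ 2.1798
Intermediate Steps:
Function('z')(O) = Add(-53, Pow(O, 2), Mul(24, O)) (Function('z')(O) = Add(-101, Add(48, Pow(O, 2), Mul(24, O))) = Add(-53, Pow(O, 2), Mul(24, O)))
Add(Mul(-46990, Pow(-32933, -1)), Mul(27320, Pow(Function('z')(-203), -1))) = Add(Mul(-46990, Pow(-32933, -1)), Mul(27320, Pow(Add(-53, Pow(-203, 2), Mul(24, -203)), -1))) = Add(Mul(-46990, Rational(-1, 32933)), Mul(27320, Pow(Add(-53, 41209, -4872), -1))) = Add(Rational(46990, 32933), Mul(27320, Pow(36284, -1))) = Add(Rational(46990, 32933), Mul(27320, Rational(1, 36284))) = Add(Rational(46990, 32933), Rational(6830, 9071)) = Rational(651178680, 298735243)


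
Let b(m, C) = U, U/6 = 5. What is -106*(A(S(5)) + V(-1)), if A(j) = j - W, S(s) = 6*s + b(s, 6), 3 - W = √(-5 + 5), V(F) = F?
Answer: -5936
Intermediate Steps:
U = 30 (U = 6*5 = 30)
b(m, C) = 30
W = 3 (W = 3 - √(-5 + 5) = 3 - √0 = 3 - 1*0 = 3 + 0 = 3)
S(s) = 30 + 6*s (S(s) = 6*s + 30 = 30 + 6*s)
A(j) = -3 + j (A(j) = j - 1*3 = j - 3 = -3 + j)
-106*(A(S(5)) + V(-1)) = -106*((-3 + (30 + 6*5)) - 1) = -106*((-3 + (30 + 30)) - 1) = -106*((-3 + 60) - 1) = -106*(57 - 1) = -106*56 = -5936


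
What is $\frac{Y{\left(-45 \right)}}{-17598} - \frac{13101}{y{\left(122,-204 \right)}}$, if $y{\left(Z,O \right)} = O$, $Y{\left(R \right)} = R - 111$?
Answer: $\frac{12810179}{199444} \approx 64.229$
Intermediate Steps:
$Y{\left(R \right)} = -111 + R$ ($Y{\left(R \right)} = R - 111 = -111 + R$)
$\frac{Y{\left(-45 \right)}}{-17598} - \frac{13101}{y{\left(122,-204 \right)}} = \frac{-111 - 45}{-17598} - \frac{13101}{-204} = \left(-156\right) \left(- \frac{1}{17598}\right) - - \frac{4367}{68} = \frac{26}{2933} + \frac{4367}{68} = \frac{12810179}{199444}$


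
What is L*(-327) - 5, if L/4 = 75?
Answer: -98105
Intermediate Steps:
L = 300 (L = 4*75 = 300)
L*(-327) - 5 = 300*(-327) - 5 = -98100 - 5 = -98105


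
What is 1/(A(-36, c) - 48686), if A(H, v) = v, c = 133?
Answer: -1/48553 ≈ -2.0596e-5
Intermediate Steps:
1/(A(-36, c) - 48686) = 1/(133 - 48686) = 1/(-48553) = -1/48553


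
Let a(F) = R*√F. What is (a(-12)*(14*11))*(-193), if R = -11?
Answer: 653884*I*√3 ≈ 1.1326e+6*I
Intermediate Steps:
a(F) = -11*√F
(a(-12)*(14*11))*(-193) = ((-22*I*√3)*(14*11))*(-193) = (-22*I*√3*154)*(-193) = -3388*I*√3*(-193) = 653884*I*√3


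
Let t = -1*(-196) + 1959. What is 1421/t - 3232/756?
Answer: -1472671/407295 ≈ -3.6157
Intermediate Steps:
t = 2155 (t = 196 + 1959 = 2155)
1421/t - 3232/756 = 1421/2155 - 3232/756 = 1421*(1/2155) - 3232*1/756 = 1421/2155 - 808/189 = -1472671/407295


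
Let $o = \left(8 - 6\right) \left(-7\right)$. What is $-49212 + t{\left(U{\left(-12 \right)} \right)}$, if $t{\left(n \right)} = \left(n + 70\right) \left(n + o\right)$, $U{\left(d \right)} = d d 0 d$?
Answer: $-50192$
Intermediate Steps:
$o = -14$ ($o = 2 \left(-7\right) = -14$)
$U{\left(d \right)} = 0$ ($U{\left(d \right)} = d 0 d = 0 d = 0$)
$t{\left(n \right)} = \left(-14 + n\right) \left(70 + n\right)$ ($t{\left(n \right)} = \left(n + 70\right) \left(n - 14\right) = \left(70 + n\right) \left(-14 + n\right) = \left(-14 + n\right) \left(70 + n\right)$)
$-49212 + t{\left(U{\left(-12 \right)} \right)} = -49212 + \left(-980 + 0^{2} + 56 \cdot 0\right) = -49212 + \left(-980 + 0 + 0\right) = -49212 - 980 = -50192$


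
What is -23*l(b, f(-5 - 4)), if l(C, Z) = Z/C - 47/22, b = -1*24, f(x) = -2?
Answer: 6233/132 ≈ 47.220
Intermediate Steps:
b = -24
l(C, Z) = -47/22 + Z/C (l(C, Z) = Z/C - 47*1/22 = Z/C - 47/22 = -47/22 + Z/C)
-23*l(b, f(-5 - 4)) = -23*(-47/22 - 2/(-24)) = -23*(-47/22 - 2*(-1/24)) = -23*(-47/22 + 1/12) = -23*(-271/132) = 6233/132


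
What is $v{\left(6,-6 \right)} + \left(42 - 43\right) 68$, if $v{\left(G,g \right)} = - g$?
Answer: $-62$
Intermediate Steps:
$v{\left(6,-6 \right)} + \left(42 - 43\right) 68 = \left(-1\right) \left(-6\right) + \left(42 - 43\right) 68 = 6 - 68 = -62$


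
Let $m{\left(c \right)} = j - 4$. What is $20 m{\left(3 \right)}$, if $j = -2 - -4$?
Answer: $-40$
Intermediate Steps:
$j = 2$ ($j = -2 + 4 = 2$)
$m{\left(c \right)} = -2$ ($m{\left(c \right)} = 2 - 4 = -2$)
$20 m{\left(3 \right)} = 20 \left(-2\right) = -40$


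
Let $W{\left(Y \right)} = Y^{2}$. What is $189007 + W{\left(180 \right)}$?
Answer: $221407$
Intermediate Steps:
$189007 + W{\left(180 \right)} = 189007 + 180^{2} = 189007 + 32400 = 221407$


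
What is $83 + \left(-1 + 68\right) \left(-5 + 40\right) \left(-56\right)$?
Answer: $-131237$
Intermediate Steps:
$83 + \left(-1 + 68\right) \left(-5 + 40\right) \left(-56\right) = 83 + 67 \cdot 35 \left(-56\right) = 83 + 2345 \left(-56\right) = 83 - 131320 = -131237$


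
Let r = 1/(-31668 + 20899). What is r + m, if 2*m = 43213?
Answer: 465360795/21538 ≈ 21607.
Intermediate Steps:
r = -1/10769 (r = 1/(-10769) = -1/10769 ≈ -9.2859e-5)
m = 43213/2 (m = (½)*43213 = 43213/2 ≈ 21607.)
r + m = -1/10769 + 43213/2 = 465360795/21538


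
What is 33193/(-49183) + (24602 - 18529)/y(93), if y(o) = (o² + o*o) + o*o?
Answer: -562570412/1276151301 ≈ -0.44083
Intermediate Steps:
y(o) = 3*o² (y(o) = (o² + o²) + o² = 2*o² + o² = 3*o²)
33193/(-49183) + (24602 - 18529)/y(93) = 33193/(-49183) + (24602 - 18529)/((3*93²)) = 33193*(-1/49183) + 6073/((3*8649)) = -33193/49183 + 6073/25947 = -562570412/1276151301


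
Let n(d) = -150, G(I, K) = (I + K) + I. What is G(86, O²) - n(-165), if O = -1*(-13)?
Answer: 491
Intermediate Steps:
O = 13
G(I, K) = K + 2*I
G(86, O²) - n(-165) = (13² + 2*86) - 1*(-150) = (169 + 172) + 150 = 341 + 150 = 491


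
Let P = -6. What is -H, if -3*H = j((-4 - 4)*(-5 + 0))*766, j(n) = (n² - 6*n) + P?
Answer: 1037164/3 ≈ 3.4572e+5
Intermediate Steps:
j(n) = -6 + n² - 6*n (j(n) = (n² - 6*n) - 6 = -6 + n² - 6*n)
H = -1037164/3 (H = -(-6 + ((-4 - 4)*(-5 + 0))² - 6*(-4 - 4)*(-5 + 0))*766/3 = -(-6 + (-8*(-5))² - (-48)*(-5))*766/3 = -(-6 + 40² - 6*40)*766/3 = -(-6 + 1600 - 240)*766/3 = -1354*766/3 = -⅓*1037164 = -1037164/3 ≈ -3.4572e+5)
-H = -1*(-1037164/3) = 1037164/3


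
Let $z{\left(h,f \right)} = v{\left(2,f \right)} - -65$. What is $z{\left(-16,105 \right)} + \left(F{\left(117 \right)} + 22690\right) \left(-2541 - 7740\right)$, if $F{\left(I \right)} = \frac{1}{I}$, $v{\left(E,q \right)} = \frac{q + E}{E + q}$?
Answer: $- \frac{9097760563}{39} \approx -2.3328 \cdot 10^{8}$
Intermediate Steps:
$v{\left(E,q \right)} = 1$ ($v{\left(E,q \right)} = \frac{E + q}{E + q} = 1$)
$z{\left(h,f \right)} = 66$ ($z{\left(h,f \right)} = 1 - -65 = 1 + 65 = 66$)
$z{\left(-16,105 \right)} + \left(F{\left(117 \right)} + 22690\right) \left(-2541 - 7740\right) = 66 + \left(\frac{1}{117} + 22690\right) \left(-2541 - 7740\right) = 66 + \left(\frac{1}{117} + 22690\right) \left(-10281\right) = 66 + \frac{2654731}{117} \left(-10281\right) = 66 - \frac{9097763137}{39} = - \frac{9097760563}{39}$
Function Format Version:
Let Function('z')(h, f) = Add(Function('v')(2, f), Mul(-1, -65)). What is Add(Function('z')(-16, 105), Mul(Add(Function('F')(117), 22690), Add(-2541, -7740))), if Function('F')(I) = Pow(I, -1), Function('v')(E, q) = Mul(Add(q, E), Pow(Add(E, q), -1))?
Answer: Rational(-9097760563, 39) ≈ -2.3328e+8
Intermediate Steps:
Function('v')(E, q) = 1 (Function('v')(E, q) = Mul(Add(E, q), Pow(Add(E, q), -1)) = 1)
Function('z')(h, f) = 66 (Function('z')(h, f) = Add(1, Mul(-1, -65)) = Add(1, 65) = 66)
Add(Function('z')(-16, 105), Mul(Add(Function('F')(117), 22690), Add(-2541, -7740))) = Add(66, Mul(Add(Pow(117, -1), 22690), Add(-2541, -7740))) = Add(66, Mul(Add(Rational(1, 117), 22690), -10281)) = Add(66, Mul(Rational(2654731, 117), -10281)) = Add(66, Rational(-9097763137, 39)) = Rational(-9097760563, 39)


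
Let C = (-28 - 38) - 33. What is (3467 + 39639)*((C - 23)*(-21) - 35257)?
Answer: -1409350670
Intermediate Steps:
C = -99 (C = -66 - 33 = -99)
(3467 + 39639)*((C - 23)*(-21) - 35257) = (3467 + 39639)*((-99 - 23)*(-21) - 35257) = 43106*(-122*(-21) - 35257) = 43106*(2562 - 35257) = 43106*(-32695) = -1409350670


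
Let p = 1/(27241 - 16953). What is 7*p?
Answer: 7/10288 ≈ 0.00068040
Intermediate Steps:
p = 1/10288 ≈ 9.7201e-5
7*p = 7*(1/10288) = 7/10288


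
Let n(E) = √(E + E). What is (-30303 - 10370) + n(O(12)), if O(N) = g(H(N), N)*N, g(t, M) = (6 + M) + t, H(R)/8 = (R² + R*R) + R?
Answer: -40673 + 12*√403 ≈ -40432.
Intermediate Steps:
H(R) = 8*R + 16*R² (H(R) = 8*((R² + R*R) + R) = 8*((R² + R²) + R) = 8*(2*R² + R) = 8*(R + 2*R²) = 8*R + 16*R²)
g(t, M) = 6 + M + t
O(N) = N*(6 + N + 8*N*(1 + 2*N)) (O(N) = (6 + N + 8*N*(1 + 2*N))*N = N*(6 + N + 8*N*(1 + 2*N)))
n(E) = √2*√E (n(E) = √(2*E) = √2*√E)
(-30303 - 10370) + n(O(12)) = (-30303 - 10370) + √2*√(12*(6 + 9*12 + 16*12²)) = -40673 + √2*√(12*(6 + 108 + 16*144)) = -40673 + √2*√(12*(6 + 108 + 2304)) = -40673 + √2*√(12*2418) = -40673 + √2*√29016 = -40673 + √2*(6*√806) = -40673 + 12*√403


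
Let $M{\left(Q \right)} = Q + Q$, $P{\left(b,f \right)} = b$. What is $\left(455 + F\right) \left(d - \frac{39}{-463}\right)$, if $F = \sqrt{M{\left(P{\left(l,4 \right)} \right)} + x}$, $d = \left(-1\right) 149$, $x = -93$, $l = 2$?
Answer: $- \frac{31371340}{463} - \frac{68948 i \sqrt{89}}{463} \approx -67757.0 - 1404.9 i$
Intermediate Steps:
$M{\left(Q \right)} = 2 Q$
$d = -149$
$F = i \sqrt{89}$ ($F = \sqrt{2 \cdot 2 - 93} = \sqrt{4 - 93} = \sqrt{-89} = i \sqrt{89} \approx 9.434 i$)
$\left(455 + F\right) \left(d - \frac{39}{-463}\right) = \left(455 + i \sqrt{89}\right) \left(-149 - \frac{39}{-463}\right) = \left(455 + i \sqrt{89}\right) \left(-149 - - \frac{39}{463}\right) = \left(455 + i \sqrt{89}\right) \left(-149 + \frac{39}{463}\right) = \left(455 + i \sqrt{89}\right) \left(- \frac{68948}{463}\right) = - \frac{31371340}{463} - \frac{68948 i \sqrt{89}}{463}$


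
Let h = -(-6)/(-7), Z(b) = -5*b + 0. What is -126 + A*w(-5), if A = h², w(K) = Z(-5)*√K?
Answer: -126 + 900*I*√5/49 ≈ -126.0 + 41.071*I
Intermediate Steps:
Z(b) = -5*b
h = -6/7 (h = -(-6)*(-1)/7 = -1*6/7 = -6/7 ≈ -0.85714)
w(K) = 25*√K (w(K) = (-5*(-5))*√K = 25*√K)
A = 36/49 (A = (-6/7)² = 36/49 ≈ 0.73469)
-126 + A*w(-5) = -126 + 36*(25*√(-5))/49 = -126 + 36*(25*(I*√5))/49 = -126 + 36*(25*I*√5)/49 = -126 + 900*I*√5/49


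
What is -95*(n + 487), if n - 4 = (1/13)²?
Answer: -7883100/169 ≈ -46646.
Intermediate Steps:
n = 677/169 (n = 4 + (1/13)² = 4 + 1/169 = 677/169 ≈ 4.0059)
-95*(n + 487) = -95*(677/169 + 487) = -95*82980/169 = -7883100/169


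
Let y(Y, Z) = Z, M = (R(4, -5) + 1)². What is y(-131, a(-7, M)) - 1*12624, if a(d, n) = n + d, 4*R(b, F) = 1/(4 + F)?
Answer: -202087/16 ≈ -12630.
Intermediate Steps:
R(b, F) = 1/(4*(4 + F))
M = 9/16 (M = (1/(4*(4 - 5)) + 1)² = ((¼)/(-1) + 1)² = ((¼)*(-1) + 1)² = (-¼ + 1)² = (¾)² = 9/16 ≈ 0.56250)
a(d, n) = d + n
y(-131, a(-7, M)) - 1*12624 = (-7 + 9/16) - 1*12624 = -103/16 - 12624 = -202087/16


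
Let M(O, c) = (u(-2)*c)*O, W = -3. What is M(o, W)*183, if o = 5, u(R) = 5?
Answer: -13725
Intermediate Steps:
M(O, c) = 5*O*c (M(O, c) = (5*c)*O = 5*O*c)
M(o, W)*183 = (5*5*(-3))*183 = -75*183 = -13725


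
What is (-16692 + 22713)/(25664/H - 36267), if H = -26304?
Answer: -2474631/14906138 ≈ -0.16601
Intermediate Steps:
(-16692 + 22713)/(25664/H - 36267) = (-16692 + 22713)/(25664/(-26304) - 36267) = 6021/(25664*(-1/26304) - 36267) = 6021/(-401/411 - 36267) = 6021/(-14906138/411) = 6021*(-411/14906138) = -2474631/14906138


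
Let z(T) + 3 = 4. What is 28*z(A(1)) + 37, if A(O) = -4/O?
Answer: 65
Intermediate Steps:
z(T) = 1 (z(T) = -3 + 4 = 1)
28*z(A(1)) + 37 = 28*1 + 37 = 28 + 37 = 65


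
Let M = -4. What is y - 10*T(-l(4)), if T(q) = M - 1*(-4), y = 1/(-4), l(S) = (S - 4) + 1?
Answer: -¼ ≈ -0.25000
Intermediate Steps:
l(S) = -3 + S (l(S) = (-4 + S) + 1 = -3 + S)
y = -¼ ≈ -0.25000
T(q) = 0 (T(q) = -4 - 1*(-4) = -4 + 4 = 0)
y - 10*T(-l(4)) = -¼ - 10*0 = -¼ + 0 = -¼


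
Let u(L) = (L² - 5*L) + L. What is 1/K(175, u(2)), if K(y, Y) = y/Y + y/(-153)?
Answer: -612/27475 ≈ -0.022275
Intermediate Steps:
u(L) = L² - 4*L
K(y, Y) = -y/153 + y/Y (K(y, Y) = y/Y + y*(-1/153) = y/Y - y/153 = -y/153 + y/Y)
1/K(175, u(2)) = 1/(-1/153*175 + 175/((2*(-4 + 2)))) = 1/(-175/153 + 175/((2*(-2)))) = 1/(-175/153 + 175/(-4)) = 1/(-175/153 + 175*(-¼)) = 1/(-175/153 - 175/4) = 1/(-27475/612) = -612/27475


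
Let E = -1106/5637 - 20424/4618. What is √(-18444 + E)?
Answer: 5*I*√125016629600023098/13015833 ≈ 135.83*I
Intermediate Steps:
E = -60118798/13015833 (E = -1106*1/5637 - 20424*1/4618 = -1106/5637 - 10212/2309 = -60118798/13015833 ≈ -4.6189)
√(-18444 + E) = √(-18444 - 60118798/13015833) = √(-240124142650/13015833) = 5*I*√125016629600023098/13015833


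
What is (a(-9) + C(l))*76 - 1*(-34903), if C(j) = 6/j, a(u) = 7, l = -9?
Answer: 106153/3 ≈ 35384.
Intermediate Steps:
(a(-9) + C(l))*76 - 1*(-34903) = (7 + 6/(-9))*76 - 1*(-34903) = (7 + 6*(-⅑))*76 + 34903 = (7 - ⅔)*76 + 34903 = (19/3)*76 + 34903 = 1444/3 + 34903 = 106153/3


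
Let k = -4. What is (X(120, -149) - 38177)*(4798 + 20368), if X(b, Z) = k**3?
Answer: -962373006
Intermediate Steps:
X(b, Z) = -64 (X(b, Z) = (-4)**3 = -64)
(X(120, -149) - 38177)*(4798 + 20368) = (-64 - 38177)*(4798 + 20368) = -38241*25166 = -962373006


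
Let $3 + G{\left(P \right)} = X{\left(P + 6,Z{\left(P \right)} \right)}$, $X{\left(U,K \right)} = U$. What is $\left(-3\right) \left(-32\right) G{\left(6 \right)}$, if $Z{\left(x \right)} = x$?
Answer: $864$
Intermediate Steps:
$G{\left(P \right)} = 3 + P$ ($G{\left(P \right)} = -3 + \left(P + 6\right) = -3 + \left(6 + P\right) = 3 + P$)
$\left(-3\right) \left(-32\right) G{\left(6 \right)} = \left(-3\right) \left(-32\right) \left(3 + 6\right) = 96 \cdot 9 = 864$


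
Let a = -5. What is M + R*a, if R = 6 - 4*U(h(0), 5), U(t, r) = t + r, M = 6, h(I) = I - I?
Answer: 76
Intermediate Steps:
h(I) = 0
U(t, r) = r + t
R = -14 (R = 6 - 4*(5 + 0) = 6 - 4*5 = 6 - 20 = -14)
M + R*a = 6 - 14*(-5) = 6 + 70 = 76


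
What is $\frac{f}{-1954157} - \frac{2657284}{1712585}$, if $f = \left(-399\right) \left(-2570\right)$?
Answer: $- \frac{992698023734}{478094280835} \approx -2.0764$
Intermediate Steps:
$f = 1025430$
$\frac{f}{-1954157} - \frac{2657284}{1712585} = \frac{1025430}{-1954157} - \frac{2657284}{1712585} = 1025430 \left(- \frac{1}{1954157}\right) - \frac{379612}{244655} = - \frac{1025430}{1954157} - \frac{379612}{244655} = - \frac{992698023734}{478094280835}$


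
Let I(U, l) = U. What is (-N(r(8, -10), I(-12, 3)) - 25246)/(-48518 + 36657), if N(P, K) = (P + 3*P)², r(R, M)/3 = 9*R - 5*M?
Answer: 2168542/11861 ≈ 182.83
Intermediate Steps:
r(R, M) = -15*M + 27*R (r(R, M) = 3*(9*R - 5*M) = 3*(-5*M + 9*R) = -15*M + 27*R)
N(P, K) = 16*P² (N(P, K) = (4*P)² = 16*P²)
(-N(r(8, -10), I(-12, 3)) - 25246)/(-48518 + 36657) = (-16*(-15*(-10) + 27*8)² - 25246)/(-48518 + 36657) = (-16*(150 + 216)² - 25246)/(-11861) = (-16*366² - 25246)*(-1/11861) = (-16*133956 - 25246)*(-1/11861) = (-1*2143296 - 25246)*(-1/11861) = (-2143296 - 25246)*(-1/11861) = -2168542*(-1/11861) = 2168542/11861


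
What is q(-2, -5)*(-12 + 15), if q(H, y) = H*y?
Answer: 30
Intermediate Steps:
q(-2, -5)*(-12 + 15) = (-2*(-5))*(-12 + 15) = 10*3 = 30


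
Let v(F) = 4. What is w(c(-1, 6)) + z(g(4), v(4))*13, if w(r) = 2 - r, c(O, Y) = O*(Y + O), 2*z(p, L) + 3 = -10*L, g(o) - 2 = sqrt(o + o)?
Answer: -545/2 ≈ -272.50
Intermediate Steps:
g(o) = 2 + sqrt(2)*sqrt(o) (g(o) = 2 + sqrt(o + o) = 2 + sqrt(2*o) = 2 + sqrt(2)*sqrt(o))
z(p, L) = -3/2 - 5*L (z(p, L) = -3/2 + (-10*L)/2 = -3/2 - 5*L)
c(O, Y) = O*(O + Y)
w(c(-1, 6)) + z(g(4), v(4))*13 = (2 - (-1)*(-1 + 6)) + (-3/2 - 5*4)*13 = (2 - (-1)*5) + (-3/2 - 20)*13 = (2 - 1*(-5)) - 43/2*13 = (2 + 5) - 559/2 = 7 - 559/2 = -545/2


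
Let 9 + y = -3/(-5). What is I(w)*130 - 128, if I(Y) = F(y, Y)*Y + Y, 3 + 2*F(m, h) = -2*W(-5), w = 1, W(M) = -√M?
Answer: -193 + 130*I*√5 ≈ -193.0 + 290.69*I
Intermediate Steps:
y = -42/5 (y = -9 - 3/(-5) = -9 - 3*(-⅕) = -9 + ⅗ = -42/5 ≈ -8.4000)
F(m, h) = -3/2 + I*√5 (F(m, h) = -3/2 + (-(-2)*√(-5))/2 = -3/2 + (-(-2)*I*√5)/2 = -3/2 + (2*I*√5)/2 = -3/2 + I*√5)
I(Y) = Y + Y*(-3/2 + I*√5) (I(Y) = (-3/2 + I*√5)*Y + Y = Y*(-3/2 + I*√5) + Y = Y + Y*(-3/2 + I*√5))
I(w)*130 - 128 = (1*(-½ + I*√5))*130 - 128 = (-½ + I*√5)*130 - 128 = (-65 + 130*I*√5) - 128 = -193 + 130*I*√5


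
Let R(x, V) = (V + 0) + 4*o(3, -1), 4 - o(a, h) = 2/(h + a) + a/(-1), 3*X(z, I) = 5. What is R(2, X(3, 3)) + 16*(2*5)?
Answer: 557/3 ≈ 185.67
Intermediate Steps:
X(z, I) = 5/3 (X(z, I) = (1/3)*5 = 5/3)
o(a, h) = 4 + a - 2/(a + h) (o(a, h) = 4 - (2/(h + a) + a/(-1)) = 4 - (2/(a + h) + a*(-1)) = 4 - (2/(a + h) - a) = 4 - (-a + 2/(a + h)) = 4 + (a - 2/(a + h)) = 4 + a - 2/(a + h))
R(x, V) = 24 + V (R(x, V) = (V + 0) + 4*((-2 + 3**2 + 4*3 + 4*(-1) + 3*(-1))/(3 - 1)) = V + 4*((-2 + 9 + 12 - 4 - 3)/2) = V + 4*((1/2)*12) = V + 4*6 = V + 24 = 24 + V)
R(2, X(3, 3)) + 16*(2*5) = (24 + 5/3) + 16*(2*5) = 77/3 + 16*10 = 77/3 + 160 = 557/3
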